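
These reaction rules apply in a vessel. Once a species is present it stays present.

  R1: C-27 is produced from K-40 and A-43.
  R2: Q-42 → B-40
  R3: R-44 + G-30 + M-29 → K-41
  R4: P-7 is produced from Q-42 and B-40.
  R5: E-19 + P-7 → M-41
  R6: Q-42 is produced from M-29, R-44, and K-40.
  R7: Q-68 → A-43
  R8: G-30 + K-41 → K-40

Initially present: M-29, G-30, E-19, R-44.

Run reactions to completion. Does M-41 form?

R-44, G-30, and M-29 present → K-41 forms (R3).
G-30 and K-41 present → K-40 forms (R8).
M-29, R-44, and K-40 present → Q-42 forms (R6).
Q-42 present → B-40 forms (R2).
Q-42 and B-40 present → P-7 forms (R4).
E-19 and P-7 present → M-41 forms (R5).

Yes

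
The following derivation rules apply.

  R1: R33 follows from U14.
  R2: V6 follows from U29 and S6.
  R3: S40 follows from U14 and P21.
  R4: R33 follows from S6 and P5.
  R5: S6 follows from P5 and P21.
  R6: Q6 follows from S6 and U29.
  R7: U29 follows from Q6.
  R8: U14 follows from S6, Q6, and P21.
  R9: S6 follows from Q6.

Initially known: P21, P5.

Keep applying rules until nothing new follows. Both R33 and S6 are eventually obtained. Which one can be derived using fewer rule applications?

S6

S6: From P5 and P21, R5 gives S6. [1 rule application]
R33: P5 and P21 hold, so S6 follows (R5). From S6 and P5, R4 gives R33. [2 rule applications]
S6 needs fewer.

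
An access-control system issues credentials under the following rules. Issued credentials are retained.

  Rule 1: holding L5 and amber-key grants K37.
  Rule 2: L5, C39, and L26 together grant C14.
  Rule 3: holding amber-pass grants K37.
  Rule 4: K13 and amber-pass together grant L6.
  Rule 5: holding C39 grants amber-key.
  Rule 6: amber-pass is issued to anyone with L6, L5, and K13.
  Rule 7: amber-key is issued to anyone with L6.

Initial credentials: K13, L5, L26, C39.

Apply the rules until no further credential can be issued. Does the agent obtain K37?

Holding C39 grants amber-key (Rule 5).
Holding L5 and amber-key grants K37 (Rule 1).

Yes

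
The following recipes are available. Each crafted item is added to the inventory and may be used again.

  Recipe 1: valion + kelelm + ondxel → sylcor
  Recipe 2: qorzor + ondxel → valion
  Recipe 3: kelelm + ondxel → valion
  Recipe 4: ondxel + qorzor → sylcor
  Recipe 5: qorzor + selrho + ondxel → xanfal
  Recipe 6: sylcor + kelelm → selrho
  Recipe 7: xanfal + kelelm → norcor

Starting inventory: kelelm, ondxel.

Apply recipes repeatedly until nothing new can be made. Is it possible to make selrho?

Yes

Using Recipe 3, kelelm and ondxel make valion.
Using Recipe 1, valion, kelelm, and ondxel make sylcor.
sylcor + kelelm → selrho (Recipe 6).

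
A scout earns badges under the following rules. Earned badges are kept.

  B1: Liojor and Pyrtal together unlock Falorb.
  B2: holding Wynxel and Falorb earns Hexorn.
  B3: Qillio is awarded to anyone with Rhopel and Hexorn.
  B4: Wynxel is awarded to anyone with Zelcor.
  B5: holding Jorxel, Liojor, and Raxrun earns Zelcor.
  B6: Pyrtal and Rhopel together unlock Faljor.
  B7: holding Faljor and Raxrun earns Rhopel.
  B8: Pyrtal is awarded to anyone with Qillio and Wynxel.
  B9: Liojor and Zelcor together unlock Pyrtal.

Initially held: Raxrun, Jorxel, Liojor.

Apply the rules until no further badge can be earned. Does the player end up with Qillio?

No

Qillio would need Rhopel and Hexorn (B3), but Rhopel is never earned.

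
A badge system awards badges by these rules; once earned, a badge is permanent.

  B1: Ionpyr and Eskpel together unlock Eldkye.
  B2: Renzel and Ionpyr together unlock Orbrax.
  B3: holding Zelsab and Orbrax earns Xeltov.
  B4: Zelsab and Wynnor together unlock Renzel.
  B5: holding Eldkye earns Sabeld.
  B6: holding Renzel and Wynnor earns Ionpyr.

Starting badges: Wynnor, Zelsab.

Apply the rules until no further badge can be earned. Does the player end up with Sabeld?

Sabeld would need Eldkye (B5), but Eldkye is never earned.

No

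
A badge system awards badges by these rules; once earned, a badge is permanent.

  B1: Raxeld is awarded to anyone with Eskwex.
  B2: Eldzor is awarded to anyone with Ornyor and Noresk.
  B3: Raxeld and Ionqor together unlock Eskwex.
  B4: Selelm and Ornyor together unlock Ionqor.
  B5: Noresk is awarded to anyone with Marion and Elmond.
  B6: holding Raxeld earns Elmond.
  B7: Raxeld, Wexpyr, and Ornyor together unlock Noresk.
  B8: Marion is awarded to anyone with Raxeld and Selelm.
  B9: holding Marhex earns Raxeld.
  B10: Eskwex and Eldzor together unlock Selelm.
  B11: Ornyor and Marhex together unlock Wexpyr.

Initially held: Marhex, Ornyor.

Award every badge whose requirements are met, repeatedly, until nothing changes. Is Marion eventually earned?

Marion would need Raxeld and Selelm (B8), but Selelm is never earned.

No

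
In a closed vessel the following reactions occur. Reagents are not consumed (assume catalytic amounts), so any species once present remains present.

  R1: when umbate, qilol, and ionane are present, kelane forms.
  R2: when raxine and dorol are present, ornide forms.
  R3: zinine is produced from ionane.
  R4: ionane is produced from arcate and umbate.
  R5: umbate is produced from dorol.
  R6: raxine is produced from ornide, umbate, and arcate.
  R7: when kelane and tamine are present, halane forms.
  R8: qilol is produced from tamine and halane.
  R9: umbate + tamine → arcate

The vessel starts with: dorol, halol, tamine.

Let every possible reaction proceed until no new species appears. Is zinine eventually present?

Yes

dorol present → umbate forms (R5).
umbate and tamine present → arcate forms (R9).
arcate and umbate present → ionane forms (R4).
ionane present → zinine forms (R3).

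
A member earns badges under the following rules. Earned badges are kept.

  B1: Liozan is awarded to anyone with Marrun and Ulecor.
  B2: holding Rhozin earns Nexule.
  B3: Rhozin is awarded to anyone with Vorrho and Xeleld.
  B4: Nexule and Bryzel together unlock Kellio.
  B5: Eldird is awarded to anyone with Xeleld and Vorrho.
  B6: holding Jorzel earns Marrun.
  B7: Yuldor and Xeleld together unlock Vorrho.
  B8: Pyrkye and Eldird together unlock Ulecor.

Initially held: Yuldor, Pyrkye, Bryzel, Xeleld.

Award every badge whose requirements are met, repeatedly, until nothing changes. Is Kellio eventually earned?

With Yuldor and Xeleld, Vorrho is earned (B7).
With Vorrho and Xeleld, Rhozin is earned (B3).
With Rhozin, Nexule is earned (B2).
With Nexule and Bryzel, Kellio is earned (B4).

Yes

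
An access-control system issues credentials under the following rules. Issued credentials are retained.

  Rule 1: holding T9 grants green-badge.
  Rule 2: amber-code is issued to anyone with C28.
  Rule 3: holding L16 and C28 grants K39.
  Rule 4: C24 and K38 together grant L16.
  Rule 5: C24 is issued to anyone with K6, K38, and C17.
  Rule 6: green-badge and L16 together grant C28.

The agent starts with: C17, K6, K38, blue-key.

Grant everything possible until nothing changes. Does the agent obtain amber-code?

No

amber-code would need C28 (Rule 2), but C28 is never granted.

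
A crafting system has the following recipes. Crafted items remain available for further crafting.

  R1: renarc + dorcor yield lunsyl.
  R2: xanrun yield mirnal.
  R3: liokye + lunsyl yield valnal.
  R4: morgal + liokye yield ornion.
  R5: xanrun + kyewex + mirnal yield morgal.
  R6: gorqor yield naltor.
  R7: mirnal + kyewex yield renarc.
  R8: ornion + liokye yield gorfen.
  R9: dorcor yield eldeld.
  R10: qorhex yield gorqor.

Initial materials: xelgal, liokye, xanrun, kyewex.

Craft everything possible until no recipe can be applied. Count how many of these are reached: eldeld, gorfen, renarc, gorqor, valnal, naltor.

2

Using R2, xanrun makes mirnal.
Using R7, mirnal and kyewex make renarc.
xanrun + kyewex + mirnal → morgal (R5).
morgal + liokye → ornion (R4).
ornion + liokye → gorfen (R8).
eldeld would need dorcor (R9), but dorcor is never obtained.
gorfen: reached.
renarc: reached.
gorqor would need qorhex (R10), but qorhex is never obtained.
valnal would need liokye and lunsyl (R3), but lunsyl is never obtained.
naltor would need gorqor (R6), but gorqor is never obtained.
Reached: gorfen and renarc — 2 of the 6.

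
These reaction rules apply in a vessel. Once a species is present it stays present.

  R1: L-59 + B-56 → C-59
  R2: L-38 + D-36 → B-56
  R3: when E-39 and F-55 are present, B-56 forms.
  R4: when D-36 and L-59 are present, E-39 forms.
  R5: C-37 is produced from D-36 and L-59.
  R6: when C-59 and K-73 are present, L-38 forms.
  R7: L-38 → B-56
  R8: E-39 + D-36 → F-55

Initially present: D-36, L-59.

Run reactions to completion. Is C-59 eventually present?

Yes

D-36 and L-59 present → E-39 forms (R4).
E-39 and D-36 present → F-55 forms (R8).
E-39 and F-55 present → B-56 forms (R3).
L-59 and B-56 present → C-59 forms (R1).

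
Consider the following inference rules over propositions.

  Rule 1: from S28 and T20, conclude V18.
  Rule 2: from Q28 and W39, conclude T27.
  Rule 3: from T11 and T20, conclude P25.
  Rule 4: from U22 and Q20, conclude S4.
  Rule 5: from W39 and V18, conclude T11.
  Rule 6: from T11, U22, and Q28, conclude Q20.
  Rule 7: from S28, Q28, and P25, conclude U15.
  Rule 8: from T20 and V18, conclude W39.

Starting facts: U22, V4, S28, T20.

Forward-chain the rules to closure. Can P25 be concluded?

From S28 and T20, Rule 1 gives V18.
From T20 and V18, Rule 8 gives W39.
From W39 and V18, Rule 5 gives T11.
T11 and T20 hold, so P25 follows (Rule 3).

Yes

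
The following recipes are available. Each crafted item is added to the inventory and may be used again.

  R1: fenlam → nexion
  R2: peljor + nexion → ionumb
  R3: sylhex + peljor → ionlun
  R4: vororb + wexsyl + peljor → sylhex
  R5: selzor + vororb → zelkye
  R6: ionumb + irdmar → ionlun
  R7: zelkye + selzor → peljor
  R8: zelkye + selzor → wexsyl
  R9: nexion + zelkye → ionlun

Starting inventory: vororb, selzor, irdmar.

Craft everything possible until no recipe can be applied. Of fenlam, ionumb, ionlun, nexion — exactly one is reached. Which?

selzor + vororb → zelkye (R5).
Using R8, zelkye and selzor make wexsyl.
Using R7, zelkye and selzor make peljor.
Using R4, vororb, wexsyl, and peljor make sylhex.
Using R3, sylhex and peljor make ionlun.
nexion would need fenlam (R1), but fenlam is never obtained. ionumb would need peljor and nexion (R2), but nexion is never obtained. No rule produces fenlam, and it is not given.

ionlun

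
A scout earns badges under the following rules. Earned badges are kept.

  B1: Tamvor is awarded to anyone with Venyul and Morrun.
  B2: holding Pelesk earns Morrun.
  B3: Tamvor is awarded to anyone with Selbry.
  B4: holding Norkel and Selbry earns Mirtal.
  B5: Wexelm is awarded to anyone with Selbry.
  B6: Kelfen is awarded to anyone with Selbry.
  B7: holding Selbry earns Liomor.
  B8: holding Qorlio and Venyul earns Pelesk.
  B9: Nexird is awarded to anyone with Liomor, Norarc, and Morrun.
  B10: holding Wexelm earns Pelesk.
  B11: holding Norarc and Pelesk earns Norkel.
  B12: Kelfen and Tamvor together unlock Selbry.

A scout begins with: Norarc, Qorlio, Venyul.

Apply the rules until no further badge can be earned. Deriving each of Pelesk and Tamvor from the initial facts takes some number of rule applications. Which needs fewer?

Pelesk

Pelesk: With Qorlio and Venyul, Pelesk is earned (B8). [1 rule application]
Tamvor: With Qorlio and Venyul, Pelesk is earned (B8). With Pelesk, Morrun is earned (B2). With Venyul and Morrun, Tamvor is earned (B1). [3 rule applications]
Pelesk needs fewer.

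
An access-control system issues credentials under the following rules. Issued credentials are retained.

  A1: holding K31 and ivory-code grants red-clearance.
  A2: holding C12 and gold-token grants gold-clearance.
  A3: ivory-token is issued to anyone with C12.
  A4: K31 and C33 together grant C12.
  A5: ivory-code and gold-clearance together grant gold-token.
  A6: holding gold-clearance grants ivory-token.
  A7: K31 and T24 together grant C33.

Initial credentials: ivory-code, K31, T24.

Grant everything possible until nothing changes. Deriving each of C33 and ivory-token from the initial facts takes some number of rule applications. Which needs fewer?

C33

C33: Holding K31 and T24 grants C33 (A7). [1 rule application]
ivory-token: Holding K31 and T24 grants C33 (A7). Holding K31 and C33 grants C12 (A4). Holding C12 grants ivory-token (A3). [3 rule applications]
C33 needs fewer.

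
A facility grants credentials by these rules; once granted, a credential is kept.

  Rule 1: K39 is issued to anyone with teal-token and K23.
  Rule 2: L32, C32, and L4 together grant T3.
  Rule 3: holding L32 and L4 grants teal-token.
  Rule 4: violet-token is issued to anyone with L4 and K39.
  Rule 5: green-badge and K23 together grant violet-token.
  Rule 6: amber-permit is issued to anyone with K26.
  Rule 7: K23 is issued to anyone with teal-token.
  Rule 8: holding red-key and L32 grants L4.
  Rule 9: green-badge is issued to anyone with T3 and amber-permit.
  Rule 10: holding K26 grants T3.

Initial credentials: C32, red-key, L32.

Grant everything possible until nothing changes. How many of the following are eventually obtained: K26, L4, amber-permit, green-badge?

1

Holding red-key and L32 grants L4 (Rule 8).
No rule produces K26, and it is not given.
L4: reached.
amber-permit would need K26 (Rule 6), but K26 is never granted.
green-badge would need T3 and amber-permit (Rule 9), but amber-permit is never granted.
Reached: L4 — 1 of the 4.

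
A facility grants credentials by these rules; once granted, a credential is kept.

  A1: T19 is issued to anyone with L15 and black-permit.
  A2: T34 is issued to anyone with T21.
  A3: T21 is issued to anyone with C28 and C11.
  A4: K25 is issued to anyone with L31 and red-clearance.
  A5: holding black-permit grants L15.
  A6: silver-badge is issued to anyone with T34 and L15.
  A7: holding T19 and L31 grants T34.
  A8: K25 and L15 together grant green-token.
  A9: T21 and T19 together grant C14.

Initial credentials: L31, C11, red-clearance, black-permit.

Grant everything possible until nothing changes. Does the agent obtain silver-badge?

Yes

Holding black-permit grants L15 (A5).
Holding L15 and black-permit grants T19 (A1).
Holding T19 and L31 grants T34 (A7).
Holding T34 and L15 grants silver-badge (A6).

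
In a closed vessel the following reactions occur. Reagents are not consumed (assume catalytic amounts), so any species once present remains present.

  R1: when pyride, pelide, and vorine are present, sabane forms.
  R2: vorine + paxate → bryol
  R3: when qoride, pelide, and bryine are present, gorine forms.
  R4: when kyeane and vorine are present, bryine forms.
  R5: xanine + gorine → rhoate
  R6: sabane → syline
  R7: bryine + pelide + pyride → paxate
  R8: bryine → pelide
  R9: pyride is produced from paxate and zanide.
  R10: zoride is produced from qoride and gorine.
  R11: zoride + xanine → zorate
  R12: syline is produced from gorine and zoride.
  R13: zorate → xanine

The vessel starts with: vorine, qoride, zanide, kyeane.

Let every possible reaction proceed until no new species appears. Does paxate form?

No

paxate would need bryine, pelide, and pyride (R7), but pyride never forms.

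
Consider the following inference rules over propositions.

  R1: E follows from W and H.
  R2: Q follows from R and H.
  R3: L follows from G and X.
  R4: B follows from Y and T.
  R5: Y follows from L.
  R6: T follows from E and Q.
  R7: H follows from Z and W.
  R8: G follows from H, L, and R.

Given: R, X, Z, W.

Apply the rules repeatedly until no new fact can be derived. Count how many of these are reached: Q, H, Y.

2

From Z and W, R7 gives H.
R and H hold, so Q follows (R2).
Q: reached.
H: reached.
Y would need L (R5), but L is never established.
Reached: Q and H — 2 of the 3.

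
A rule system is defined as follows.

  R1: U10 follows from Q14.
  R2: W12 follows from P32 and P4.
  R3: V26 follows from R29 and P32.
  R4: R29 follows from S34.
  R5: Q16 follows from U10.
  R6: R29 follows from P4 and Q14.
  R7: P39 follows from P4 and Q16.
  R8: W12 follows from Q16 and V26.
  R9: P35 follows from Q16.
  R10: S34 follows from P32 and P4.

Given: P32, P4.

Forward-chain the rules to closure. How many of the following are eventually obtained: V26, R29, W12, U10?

3

P32 and P4 hold, so W12 follows (R2).
From P32 and P4, R10 gives S34.
From S34, R4 gives R29.
From R29 and P32, R3 gives V26.
V26: reached.
R29: reached.
W12: reached.
U10 would need Q14 (R1), but Q14 is never established.
Reached: V26, R29, and W12 — 3 of the 4.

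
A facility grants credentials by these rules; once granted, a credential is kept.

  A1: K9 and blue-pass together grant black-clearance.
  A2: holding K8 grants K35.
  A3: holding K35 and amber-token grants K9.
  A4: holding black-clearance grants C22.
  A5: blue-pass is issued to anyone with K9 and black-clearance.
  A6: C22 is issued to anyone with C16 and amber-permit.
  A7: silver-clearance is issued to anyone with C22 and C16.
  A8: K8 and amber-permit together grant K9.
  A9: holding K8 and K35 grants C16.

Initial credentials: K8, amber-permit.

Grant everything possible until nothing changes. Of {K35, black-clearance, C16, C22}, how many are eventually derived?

3

Holding K8 grants K35 (A2).
Holding K8 and K35 grants C16 (A9).
Holding C16 and amber-permit grants C22 (A6).
K35: reached.
black-clearance would need K9 and blue-pass (A1), but blue-pass is never granted.
C16: reached.
C22: reached.
Reached: K35, C16, and C22 — 3 of the 4.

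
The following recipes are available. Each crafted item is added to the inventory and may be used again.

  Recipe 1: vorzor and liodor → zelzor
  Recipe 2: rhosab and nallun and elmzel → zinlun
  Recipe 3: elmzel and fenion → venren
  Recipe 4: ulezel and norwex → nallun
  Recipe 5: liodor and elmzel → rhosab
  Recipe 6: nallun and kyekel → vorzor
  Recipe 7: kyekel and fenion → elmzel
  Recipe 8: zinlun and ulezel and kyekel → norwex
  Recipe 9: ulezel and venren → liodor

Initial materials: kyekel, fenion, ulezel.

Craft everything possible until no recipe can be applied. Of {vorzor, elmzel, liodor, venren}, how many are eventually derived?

3

kyekel and fenion → elmzel (Recipe 7).
Using Recipe 3, elmzel and fenion make venren.
Using Recipe 9, ulezel and venren make liodor.
vorzor would need nallun and kyekel (Recipe 6), but nallun is never obtained.
elmzel: reached.
liodor: reached.
venren: reached.
Reached: elmzel, liodor, and venren — 3 of the 4.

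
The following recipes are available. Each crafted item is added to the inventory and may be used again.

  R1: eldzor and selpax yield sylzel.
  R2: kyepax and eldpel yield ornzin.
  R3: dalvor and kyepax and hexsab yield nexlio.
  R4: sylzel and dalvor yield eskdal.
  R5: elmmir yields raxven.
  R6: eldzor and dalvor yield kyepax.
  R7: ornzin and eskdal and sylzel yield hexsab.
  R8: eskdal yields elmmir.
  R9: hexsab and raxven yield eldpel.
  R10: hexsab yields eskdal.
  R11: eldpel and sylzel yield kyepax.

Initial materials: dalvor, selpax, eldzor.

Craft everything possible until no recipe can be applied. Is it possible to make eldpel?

eldpel would need hexsab and raxven (R9), but hexsab is never obtained.

No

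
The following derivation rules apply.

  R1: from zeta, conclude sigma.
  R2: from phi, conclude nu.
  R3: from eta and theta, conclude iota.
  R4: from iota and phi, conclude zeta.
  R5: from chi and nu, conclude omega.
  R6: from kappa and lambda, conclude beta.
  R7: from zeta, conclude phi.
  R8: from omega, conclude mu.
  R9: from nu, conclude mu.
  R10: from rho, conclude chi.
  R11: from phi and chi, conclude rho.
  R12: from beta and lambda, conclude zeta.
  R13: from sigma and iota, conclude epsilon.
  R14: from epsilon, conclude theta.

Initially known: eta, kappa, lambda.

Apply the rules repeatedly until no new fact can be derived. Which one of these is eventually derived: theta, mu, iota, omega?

mu

kappa and lambda hold, so beta follows (R6).
beta and lambda hold, so zeta follows (R12).
From zeta, R7 gives phi.
phi holds, so nu follows (R2).
From nu, R9 gives mu.
theta would need epsilon (R14), but epsilon is never established. omega would need chi and nu (R5), but chi is never established. iota would need eta and theta (R3), but theta is never established.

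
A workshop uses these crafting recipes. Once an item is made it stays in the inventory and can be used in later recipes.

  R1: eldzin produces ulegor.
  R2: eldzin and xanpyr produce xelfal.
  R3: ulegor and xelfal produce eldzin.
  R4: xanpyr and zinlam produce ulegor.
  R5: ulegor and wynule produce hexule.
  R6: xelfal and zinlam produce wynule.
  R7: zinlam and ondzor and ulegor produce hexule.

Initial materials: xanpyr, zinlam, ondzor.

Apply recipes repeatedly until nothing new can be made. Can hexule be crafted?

Using R4, xanpyr and zinlam make ulegor.
Using R7, zinlam, ondzor, and ulegor make hexule.

Yes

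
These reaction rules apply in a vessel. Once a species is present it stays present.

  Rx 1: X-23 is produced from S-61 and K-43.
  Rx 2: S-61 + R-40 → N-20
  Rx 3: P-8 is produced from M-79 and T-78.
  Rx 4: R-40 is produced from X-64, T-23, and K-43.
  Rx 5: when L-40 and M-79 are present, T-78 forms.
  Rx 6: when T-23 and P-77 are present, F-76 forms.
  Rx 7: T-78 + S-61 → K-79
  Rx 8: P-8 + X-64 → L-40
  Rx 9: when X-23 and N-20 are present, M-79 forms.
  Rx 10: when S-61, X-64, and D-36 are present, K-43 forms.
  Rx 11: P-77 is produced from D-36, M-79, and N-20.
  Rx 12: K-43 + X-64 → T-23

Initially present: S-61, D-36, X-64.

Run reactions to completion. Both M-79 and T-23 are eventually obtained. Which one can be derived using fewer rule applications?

T-23: S-61, X-64, and D-36 present → K-43 forms (Rx 10). K-43 and X-64 present → T-23 forms (Rx 12). [2 rule applications]
M-79: S-61, X-64, and D-36 present → K-43 forms (Rx 10). S-61 and K-43 present → X-23 forms (Rx 1). K-43 and X-64 present → T-23 forms (Rx 12). X-64, T-23, and K-43 present → R-40 forms (Rx 4). S-61 and R-40 present → N-20 forms (Rx 2). X-23 and N-20 present → M-79 forms (Rx 9). [6 rule applications]
T-23 needs fewer.

T-23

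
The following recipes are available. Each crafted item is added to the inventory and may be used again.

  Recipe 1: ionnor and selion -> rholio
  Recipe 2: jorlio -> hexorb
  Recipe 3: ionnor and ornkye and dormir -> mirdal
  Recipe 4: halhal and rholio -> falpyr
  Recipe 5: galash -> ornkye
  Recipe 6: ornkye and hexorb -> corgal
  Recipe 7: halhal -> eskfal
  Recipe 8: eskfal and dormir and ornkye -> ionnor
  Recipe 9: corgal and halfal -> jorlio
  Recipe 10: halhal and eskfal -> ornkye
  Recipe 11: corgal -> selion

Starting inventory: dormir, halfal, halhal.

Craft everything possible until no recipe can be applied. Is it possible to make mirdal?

Using Recipe 7, halhal makes eskfal.
Using Recipe 10, halhal and eskfal make ornkye.
eskfal and dormir and ornkye -> ionnor (Recipe 8).
ionnor and ornkye and dormir -> mirdal (Recipe 3).

Yes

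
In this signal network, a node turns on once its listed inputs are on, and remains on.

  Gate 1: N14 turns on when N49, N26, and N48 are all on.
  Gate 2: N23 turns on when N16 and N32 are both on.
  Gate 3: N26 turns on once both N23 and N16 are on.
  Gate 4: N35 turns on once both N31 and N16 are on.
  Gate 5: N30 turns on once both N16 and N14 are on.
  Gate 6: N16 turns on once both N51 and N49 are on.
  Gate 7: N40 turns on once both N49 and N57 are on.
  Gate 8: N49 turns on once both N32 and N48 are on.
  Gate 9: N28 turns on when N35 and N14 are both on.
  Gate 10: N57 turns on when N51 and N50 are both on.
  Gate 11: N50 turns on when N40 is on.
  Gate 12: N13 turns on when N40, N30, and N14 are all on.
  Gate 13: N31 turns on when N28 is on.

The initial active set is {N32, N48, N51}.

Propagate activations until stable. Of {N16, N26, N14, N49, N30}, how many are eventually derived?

Gate 8: N32 and N48 on → N49 on.
N51 and N49 are on, so N16 turns on (Gate 6).
N16 and N32 are on, so N23 turns on (Gate 2).
Gate 3: N23 and N16 on → N26 on.
Gate 1: N49, N26, and N48 on → N14 on.
N16 and N14 are on, so N30 turns on (Gate 5).
N16: reached.
N26: reached.
N14: reached.
N49: reached.
N30: reached.
All 5 are reached.

5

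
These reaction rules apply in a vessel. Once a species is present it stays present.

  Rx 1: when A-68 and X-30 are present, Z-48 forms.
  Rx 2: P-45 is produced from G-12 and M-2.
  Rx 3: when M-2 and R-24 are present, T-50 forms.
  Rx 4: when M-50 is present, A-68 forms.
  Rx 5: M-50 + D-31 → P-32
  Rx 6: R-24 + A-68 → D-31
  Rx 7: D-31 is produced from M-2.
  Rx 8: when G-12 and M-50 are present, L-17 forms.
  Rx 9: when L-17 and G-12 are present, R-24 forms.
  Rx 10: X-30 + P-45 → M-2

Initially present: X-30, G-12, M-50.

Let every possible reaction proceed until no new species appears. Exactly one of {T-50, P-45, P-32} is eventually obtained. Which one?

M-50 present → A-68 forms (Rx 4).
G-12 and M-50 present → L-17 forms (Rx 8).
L-17 and G-12 present → R-24 forms (Rx 9).
R-24 and A-68 present → D-31 forms (Rx 6).
M-50 and D-31 present → P-32 forms (Rx 5).
T-50 would need M-2 and R-24 (Rx 3), but M-2 never forms. P-45 would need G-12 and M-2 (Rx 2), but M-2 never forms.

P-32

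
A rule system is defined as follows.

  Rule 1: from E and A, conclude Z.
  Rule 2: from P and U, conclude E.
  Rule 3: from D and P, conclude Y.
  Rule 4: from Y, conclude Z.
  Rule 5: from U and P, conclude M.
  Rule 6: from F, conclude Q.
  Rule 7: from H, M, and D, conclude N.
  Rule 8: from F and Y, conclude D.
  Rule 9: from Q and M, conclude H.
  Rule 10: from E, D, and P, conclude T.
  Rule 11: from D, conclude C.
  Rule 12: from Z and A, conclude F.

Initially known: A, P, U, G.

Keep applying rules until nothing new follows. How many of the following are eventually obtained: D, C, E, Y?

1

From P and U, Rule 2 gives E.
D would need F and Y (Rule 8), but Y is never established.
C would need D (Rule 11), but D is never established.
E: reached.
Y would need D and P (Rule 3), but D is never established.
Reached: E — 1 of the 4.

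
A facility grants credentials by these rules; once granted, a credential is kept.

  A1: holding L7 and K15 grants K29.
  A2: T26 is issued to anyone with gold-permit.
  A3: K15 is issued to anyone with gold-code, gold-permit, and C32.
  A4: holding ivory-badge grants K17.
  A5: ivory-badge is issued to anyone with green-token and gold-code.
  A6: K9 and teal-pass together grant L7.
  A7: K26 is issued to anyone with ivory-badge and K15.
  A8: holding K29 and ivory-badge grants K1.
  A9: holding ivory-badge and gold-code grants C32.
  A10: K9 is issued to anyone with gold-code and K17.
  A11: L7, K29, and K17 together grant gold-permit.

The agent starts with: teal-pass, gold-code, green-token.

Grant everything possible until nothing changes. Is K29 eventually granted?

No

K29 would need L7 and K15 (A1), but K15 is never granted.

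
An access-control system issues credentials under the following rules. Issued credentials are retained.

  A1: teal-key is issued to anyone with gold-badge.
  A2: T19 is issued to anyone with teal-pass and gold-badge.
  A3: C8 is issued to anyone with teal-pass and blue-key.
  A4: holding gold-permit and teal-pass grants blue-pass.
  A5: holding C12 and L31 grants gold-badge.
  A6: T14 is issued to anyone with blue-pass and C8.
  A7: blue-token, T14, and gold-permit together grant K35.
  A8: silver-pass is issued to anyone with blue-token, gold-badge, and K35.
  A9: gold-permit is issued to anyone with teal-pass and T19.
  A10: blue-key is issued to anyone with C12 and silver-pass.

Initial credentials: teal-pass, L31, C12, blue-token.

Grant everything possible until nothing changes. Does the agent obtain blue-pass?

Holding C12 and L31 grants gold-badge (A5).
Holding teal-pass and gold-badge grants T19 (A2).
Holding teal-pass and T19 grants gold-permit (A9).
Holding gold-permit and teal-pass grants blue-pass (A4).

Yes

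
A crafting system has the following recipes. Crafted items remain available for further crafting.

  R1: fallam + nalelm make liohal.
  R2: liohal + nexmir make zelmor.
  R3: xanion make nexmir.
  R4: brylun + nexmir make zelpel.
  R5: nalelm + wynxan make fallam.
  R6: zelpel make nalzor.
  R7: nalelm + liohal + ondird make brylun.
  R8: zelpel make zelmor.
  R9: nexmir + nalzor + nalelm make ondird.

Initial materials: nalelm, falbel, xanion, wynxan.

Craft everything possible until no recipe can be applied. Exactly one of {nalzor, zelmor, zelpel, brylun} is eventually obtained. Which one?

zelmor

Using R3, xanion makes nexmir.
Using R5, nalelm and wynxan make fallam.
fallam + nalelm → liohal (R1).
liohal + nexmir → zelmor (R2).
brylun would need nalelm, liohal, and ondird (R7), but ondird is never obtained. nalzor would need zelpel (R6), but zelpel is never obtained. zelpel would need brylun and nexmir (R4), but brylun is never obtained.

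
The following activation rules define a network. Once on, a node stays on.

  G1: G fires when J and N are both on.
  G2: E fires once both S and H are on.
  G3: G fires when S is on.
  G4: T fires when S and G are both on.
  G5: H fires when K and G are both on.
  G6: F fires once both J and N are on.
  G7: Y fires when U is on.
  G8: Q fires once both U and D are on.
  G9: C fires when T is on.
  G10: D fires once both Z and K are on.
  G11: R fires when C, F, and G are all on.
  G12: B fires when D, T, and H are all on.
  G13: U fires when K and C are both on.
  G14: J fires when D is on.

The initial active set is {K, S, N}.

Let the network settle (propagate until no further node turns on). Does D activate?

No

D would need Z and K (G10), but Z never turns on.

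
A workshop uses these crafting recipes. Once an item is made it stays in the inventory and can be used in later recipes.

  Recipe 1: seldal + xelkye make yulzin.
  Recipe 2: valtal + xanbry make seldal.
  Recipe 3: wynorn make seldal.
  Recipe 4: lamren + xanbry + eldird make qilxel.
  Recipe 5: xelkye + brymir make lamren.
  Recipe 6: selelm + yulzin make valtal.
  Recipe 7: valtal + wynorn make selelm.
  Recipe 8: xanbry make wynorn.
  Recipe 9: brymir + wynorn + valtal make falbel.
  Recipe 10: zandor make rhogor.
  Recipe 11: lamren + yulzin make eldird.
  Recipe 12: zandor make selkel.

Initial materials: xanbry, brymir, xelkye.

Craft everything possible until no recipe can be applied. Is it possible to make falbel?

No

falbel would need brymir, wynorn, and valtal (Recipe 9), but valtal is never obtained.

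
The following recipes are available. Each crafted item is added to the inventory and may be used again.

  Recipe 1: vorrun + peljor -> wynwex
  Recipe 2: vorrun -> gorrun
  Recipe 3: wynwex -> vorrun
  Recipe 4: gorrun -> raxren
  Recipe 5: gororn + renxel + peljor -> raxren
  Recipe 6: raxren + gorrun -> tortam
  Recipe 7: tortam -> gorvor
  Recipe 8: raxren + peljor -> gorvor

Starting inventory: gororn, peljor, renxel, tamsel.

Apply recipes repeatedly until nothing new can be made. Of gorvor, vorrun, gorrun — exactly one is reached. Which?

gororn + renxel + peljor -> raxren (Recipe 5).
Using Recipe 8, raxren and peljor make gorvor.
vorrun would need wynwex (Recipe 3), but wynwex is never obtained. gorrun would need vorrun (Recipe 2), but vorrun is never obtained.

gorvor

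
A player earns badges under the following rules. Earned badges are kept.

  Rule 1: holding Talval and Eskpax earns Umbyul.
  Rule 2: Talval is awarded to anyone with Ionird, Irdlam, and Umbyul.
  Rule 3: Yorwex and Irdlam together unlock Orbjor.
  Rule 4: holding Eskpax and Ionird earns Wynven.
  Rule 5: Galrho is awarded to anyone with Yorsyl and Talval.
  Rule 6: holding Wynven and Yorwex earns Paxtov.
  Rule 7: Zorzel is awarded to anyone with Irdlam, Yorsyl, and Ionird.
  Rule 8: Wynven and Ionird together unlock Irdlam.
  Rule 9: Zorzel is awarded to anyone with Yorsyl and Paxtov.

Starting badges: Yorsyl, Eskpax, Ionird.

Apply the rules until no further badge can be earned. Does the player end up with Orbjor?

Orbjor would need Yorwex and Irdlam (Rule 3), but Yorwex is never earned.

No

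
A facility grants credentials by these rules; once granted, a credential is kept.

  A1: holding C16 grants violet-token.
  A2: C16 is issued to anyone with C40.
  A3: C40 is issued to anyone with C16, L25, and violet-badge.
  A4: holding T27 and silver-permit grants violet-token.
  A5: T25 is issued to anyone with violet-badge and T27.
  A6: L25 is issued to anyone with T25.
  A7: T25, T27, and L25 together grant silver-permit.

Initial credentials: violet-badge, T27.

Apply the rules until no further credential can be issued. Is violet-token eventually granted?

Yes

Holding violet-badge and T27 grants T25 (A5).
Holding T25 grants L25 (A6).
Holding T25, T27, and L25 grants silver-permit (A7).
Holding T27 and silver-permit grants violet-token (A4).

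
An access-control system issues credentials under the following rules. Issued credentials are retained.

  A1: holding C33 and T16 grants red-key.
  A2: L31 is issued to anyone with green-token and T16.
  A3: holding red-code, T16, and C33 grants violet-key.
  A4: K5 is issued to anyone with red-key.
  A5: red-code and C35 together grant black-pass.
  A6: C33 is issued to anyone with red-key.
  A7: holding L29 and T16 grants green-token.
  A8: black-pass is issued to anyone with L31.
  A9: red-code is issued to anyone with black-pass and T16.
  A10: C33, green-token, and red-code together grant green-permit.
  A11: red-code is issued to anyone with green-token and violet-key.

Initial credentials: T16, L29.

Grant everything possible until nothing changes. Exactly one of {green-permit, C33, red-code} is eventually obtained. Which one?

Holding L29 and T16 grants green-token (A7).
Holding green-token and T16 grants L31 (A2).
Holding L31 grants black-pass (A8).
Holding black-pass and T16 grants red-code (A9).
green-permit would need C33, green-token, and red-code (A10), but C33 is never granted. C33 would need red-key (A6), but red-key is never granted.

red-code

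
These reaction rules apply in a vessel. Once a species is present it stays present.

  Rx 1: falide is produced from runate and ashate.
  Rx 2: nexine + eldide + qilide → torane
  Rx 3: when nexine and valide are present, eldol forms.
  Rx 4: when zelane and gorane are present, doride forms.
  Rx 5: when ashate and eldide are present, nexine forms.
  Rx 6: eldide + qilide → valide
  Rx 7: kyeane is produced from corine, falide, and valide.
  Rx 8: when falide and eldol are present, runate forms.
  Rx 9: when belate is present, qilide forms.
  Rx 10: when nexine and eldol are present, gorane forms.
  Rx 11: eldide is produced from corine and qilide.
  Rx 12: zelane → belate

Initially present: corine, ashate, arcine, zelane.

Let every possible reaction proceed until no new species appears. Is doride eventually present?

Yes

zelane present → belate forms (Rx 12).
belate present → qilide forms (Rx 9).
corine and qilide present → eldide forms (Rx 11).
eldide and qilide present → valide forms (Rx 6).
ashate and eldide present → nexine forms (Rx 5).
nexine and valide present → eldol forms (Rx 3).
nexine and eldol present → gorane forms (Rx 10).
zelane and gorane present → doride forms (Rx 4).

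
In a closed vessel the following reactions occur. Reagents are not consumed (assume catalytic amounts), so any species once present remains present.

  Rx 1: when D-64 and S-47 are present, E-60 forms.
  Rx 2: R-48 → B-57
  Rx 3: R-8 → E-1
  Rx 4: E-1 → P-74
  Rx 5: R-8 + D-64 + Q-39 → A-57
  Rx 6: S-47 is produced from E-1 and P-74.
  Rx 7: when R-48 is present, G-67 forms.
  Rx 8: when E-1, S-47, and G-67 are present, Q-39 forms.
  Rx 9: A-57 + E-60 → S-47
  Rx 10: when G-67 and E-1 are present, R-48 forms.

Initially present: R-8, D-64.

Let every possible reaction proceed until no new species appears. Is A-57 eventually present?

A-57 would need R-8, D-64, and Q-39 (Rx 5), but Q-39 never forms.

No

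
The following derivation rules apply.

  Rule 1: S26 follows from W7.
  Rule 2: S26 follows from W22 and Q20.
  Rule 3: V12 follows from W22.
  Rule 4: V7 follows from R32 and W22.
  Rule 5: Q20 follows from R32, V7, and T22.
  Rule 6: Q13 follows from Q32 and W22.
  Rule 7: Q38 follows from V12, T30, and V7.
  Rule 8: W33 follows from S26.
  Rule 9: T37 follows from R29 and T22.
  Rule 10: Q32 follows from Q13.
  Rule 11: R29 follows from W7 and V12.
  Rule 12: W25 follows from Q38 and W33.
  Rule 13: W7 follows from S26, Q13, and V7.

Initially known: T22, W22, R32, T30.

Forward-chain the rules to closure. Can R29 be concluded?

R29 would need W7 and V12 (Rule 11), but W7 is never established.

No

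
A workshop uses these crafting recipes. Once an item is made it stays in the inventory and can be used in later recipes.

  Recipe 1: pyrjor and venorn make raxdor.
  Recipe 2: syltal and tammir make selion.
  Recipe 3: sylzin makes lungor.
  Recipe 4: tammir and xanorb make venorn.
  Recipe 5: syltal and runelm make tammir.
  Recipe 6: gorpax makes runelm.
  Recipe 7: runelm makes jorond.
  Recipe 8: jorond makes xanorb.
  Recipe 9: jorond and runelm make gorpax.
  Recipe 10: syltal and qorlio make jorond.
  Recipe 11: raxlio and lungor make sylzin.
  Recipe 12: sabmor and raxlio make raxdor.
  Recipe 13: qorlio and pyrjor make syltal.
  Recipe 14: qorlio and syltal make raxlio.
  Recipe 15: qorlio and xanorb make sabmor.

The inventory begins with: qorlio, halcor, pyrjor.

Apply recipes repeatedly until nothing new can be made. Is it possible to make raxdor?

Yes

Using Recipe 13, qorlio and pyrjor make syltal.
qorlio and syltal → raxlio (Recipe 14).
Using Recipe 10, syltal and qorlio make jorond.
jorond → xanorb (Recipe 8).
qorlio and xanorb → sabmor (Recipe 15).
sabmor and raxlio → raxdor (Recipe 12).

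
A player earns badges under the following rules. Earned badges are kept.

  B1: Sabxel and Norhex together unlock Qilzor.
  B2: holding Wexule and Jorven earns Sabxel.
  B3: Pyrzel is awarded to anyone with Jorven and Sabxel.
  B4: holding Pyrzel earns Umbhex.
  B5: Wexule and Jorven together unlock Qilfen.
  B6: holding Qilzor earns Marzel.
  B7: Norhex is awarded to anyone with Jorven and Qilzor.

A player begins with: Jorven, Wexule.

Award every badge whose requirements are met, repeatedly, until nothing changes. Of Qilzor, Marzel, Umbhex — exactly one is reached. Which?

Umbhex

With Wexule and Jorven, Sabxel is earned (B2).
With Jorven and Sabxel, Pyrzel is earned (B3).
With Pyrzel, Umbhex is earned (B4).
Marzel would need Qilzor (B6), but Qilzor is never earned. Qilzor would need Sabxel and Norhex (B1), but Norhex is never earned.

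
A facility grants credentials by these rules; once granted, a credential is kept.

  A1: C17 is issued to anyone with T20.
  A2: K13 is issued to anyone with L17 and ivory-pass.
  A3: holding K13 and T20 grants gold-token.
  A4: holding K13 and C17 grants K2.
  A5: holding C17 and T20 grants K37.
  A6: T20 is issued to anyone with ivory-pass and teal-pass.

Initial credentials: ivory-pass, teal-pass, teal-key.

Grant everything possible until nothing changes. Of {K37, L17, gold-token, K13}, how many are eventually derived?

1

Holding ivory-pass and teal-pass grants T20 (A6).
Holding T20 grants C17 (A1).
Holding C17 and T20 grants K37 (A5).
K37: reached.
No rule produces L17, and it is not given.
gold-token would need K13 and T20 (A3), but K13 is never granted.
K13 would need L17 and ivory-pass (A2), but L17 is never granted.
Reached: K37 — 1 of the 4.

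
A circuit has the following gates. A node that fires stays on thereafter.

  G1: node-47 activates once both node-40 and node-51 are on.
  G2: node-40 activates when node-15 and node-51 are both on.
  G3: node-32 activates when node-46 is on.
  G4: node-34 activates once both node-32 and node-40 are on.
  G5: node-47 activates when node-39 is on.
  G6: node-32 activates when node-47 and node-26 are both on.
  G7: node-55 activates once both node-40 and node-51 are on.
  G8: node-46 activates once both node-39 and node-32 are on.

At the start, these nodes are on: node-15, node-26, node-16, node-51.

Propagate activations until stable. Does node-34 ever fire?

G2: node-15 and node-51 on → node-40 on.
G1: node-40 and node-51 on → node-47 on.
G6: node-47 and node-26 on → node-32 on.
node-32 and node-40 are on, so node-34 activates (G4).

Yes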